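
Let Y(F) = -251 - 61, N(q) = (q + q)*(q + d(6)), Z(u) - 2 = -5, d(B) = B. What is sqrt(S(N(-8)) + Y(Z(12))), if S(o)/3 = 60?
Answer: 2*I*sqrt(33) ≈ 11.489*I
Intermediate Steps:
Z(u) = -3 (Z(u) = 2 - 5 = -3)
N(q) = 2*q*(6 + q) (N(q) = (q + q)*(q + 6) = (2*q)*(6 + q) = 2*q*(6 + q))
S(o) = 180 (S(o) = 3*60 = 180)
Y(F) = -312
sqrt(S(N(-8)) + Y(Z(12))) = sqrt(180 - 312) = sqrt(-132) = 2*I*sqrt(33)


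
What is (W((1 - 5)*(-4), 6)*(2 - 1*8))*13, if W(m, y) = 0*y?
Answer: 0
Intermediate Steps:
W(m, y) = 0
(W((1 - 5)*(-4), 6)*(2 - 1*8))*13 = (0*(2 - 1*8))*13 = (0*(2 - 8))*13 = (0*(-6))*13 = 0*13 = 0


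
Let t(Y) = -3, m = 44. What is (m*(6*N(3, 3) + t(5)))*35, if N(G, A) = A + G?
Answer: 50820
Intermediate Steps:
(m*(6*N(3, 3) + t(5)))*35 = (44*(6*(3 + 3) - 3))*35 = (44*(6*6 - 3))*35 = (44*(36 - 3))*35 = (44*33)*35 = 1452*35 = 50820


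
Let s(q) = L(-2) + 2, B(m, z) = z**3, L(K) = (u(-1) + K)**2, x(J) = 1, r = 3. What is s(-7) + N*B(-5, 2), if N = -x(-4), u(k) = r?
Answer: -5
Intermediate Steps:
u(k) = 3
L(K) = (3 + K)**2
s(q) = 3 (s(q) = (3 - 2)**2 + 2 = 1**2 + 2 = 1 + 2 = 3)
N = -1 (N = -1*1 = -1)
s(-7) + N*B(-5, 2) = 3 - 1*2**3 = 3 - 1*8 = 3 - 8 = -5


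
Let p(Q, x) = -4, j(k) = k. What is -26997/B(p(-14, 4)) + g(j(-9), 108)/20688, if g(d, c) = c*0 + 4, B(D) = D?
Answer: 17453561/2586 ≈ 6749.3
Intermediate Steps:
g(d, c) = 4 (g(d, c) = 0 + 4 = 4)
-26997/B(p(-14, 4)) + g(j(-9), 108)/20688 = -26997/(-4) + 4/20688 = -26997*(-¼) + 4*(1/20688) = 26997/4 + 1/5172 = 17453561/2586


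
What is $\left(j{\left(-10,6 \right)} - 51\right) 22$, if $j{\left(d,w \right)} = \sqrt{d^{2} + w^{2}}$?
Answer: $-1122 + 44 \sqrt{34} \approx -865.44$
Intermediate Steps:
$\left(j{\left(-10,6 \right)} - 51\right) 22 = \left(\sqrt{\left(-10\right)^{2} + 6^{2}} - 51\right) 22 = \left(\sqrt{100 + 36} - 51\right) 22 = \left(\sqrt{136} - 51\right) 22 = \left(2 \sqrt{34} - 51\right) 22 = \left(-51 + 2 \sqrt{34}\right) 22 = -1122 + 44 \sqrt{34}$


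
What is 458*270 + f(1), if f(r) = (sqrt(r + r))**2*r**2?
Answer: 123662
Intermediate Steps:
f(r) = 2*r**3 (f(r) = (sqrt(2*r))**2*r**2 = (sqrt(2)*sqrt(r))**2*r**2 = (2*r)*r**2 = 2*r**3)
458*270 + f(1) = 458*270 + 2*1**3 = 123660 + 2*1 = 123660 + 2 = 123662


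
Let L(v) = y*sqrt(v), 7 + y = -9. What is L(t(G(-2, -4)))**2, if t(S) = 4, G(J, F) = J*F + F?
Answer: 1024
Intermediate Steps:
G(J, F) = F + F*J (G(J, F) = F*J + F = F + F*J)
y = -16 (y = -7 - 9 = -16)
L(v) = -16*sqrt(v)
L(t(G(-2, -4)))**2 = (-16*sqrt(4))**2 = (-16*2)**2 = (-32)**2 = 1024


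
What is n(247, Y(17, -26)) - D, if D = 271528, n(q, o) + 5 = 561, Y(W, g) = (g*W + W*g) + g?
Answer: -270972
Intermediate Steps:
Y(W, g) = g + 2*W*g (Y(W, g) = (W*g + W*g) + g = 2*W*g + g = g + 2*W*g)
n(q, o) = 556 (n(q, o) = -5 + 561 = 556)
n(247, Y(17, -26)) - D = 556 - 1*271528 = 556 - 271528 = -270972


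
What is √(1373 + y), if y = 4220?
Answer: √5593 ≈ 74.786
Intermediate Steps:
√(1373 + y) = √(1373 + 4220) = √5593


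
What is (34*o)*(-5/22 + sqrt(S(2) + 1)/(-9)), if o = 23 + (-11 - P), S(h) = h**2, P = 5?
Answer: -595/11 - 238*sqrt(5)/9 ≈ -113.22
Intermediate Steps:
o = 7 (o = 23 + (-11 - 1*5) = 23 + (-11 - 5) = 23 - 16 = 7)
(34*o)*(-5/22 + sqrt(S(2) + 1)/(-9)) = (34*7)*(-5/22 + sqrt(2**2 + 1)/(-9)) = 238*(-5*1/22 + sqrt(4 + 1)*(-1/9)) = 238*(-5/22 + sqrt(5)*(-1/9)) = 238*(-5/22 - sqrt(5)/9) = -595/11 - 238*sqrt(5)/9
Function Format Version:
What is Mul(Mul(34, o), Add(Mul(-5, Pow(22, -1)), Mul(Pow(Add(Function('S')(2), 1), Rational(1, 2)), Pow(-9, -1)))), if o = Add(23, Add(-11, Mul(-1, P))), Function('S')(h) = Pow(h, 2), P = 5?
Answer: Add(Rational(-595, 11), Mul(Rational(-238, 9), Pow(5, Rational(1, 2)))) ≈ -113.22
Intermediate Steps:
o = 7 (o = Add(23, Add(-11, Mul(-1, 5))) = Add(23, Add(-11, -5)) = Add(23, -16) = 7)
Mul(Mul(34, o), Add(Mul(-5, Pow(22, -1)), Mul(Pow(Add(Function('S')(2), 1), Rational(1, 2)), Pow(-9, -1)))) = Mul(Mul(34, 7), Add(Mul(-5, Pow(22, -1)), Mul(Pow(Add(Pow(2, 2), 1), Rational(1, 2)), Pow(-9, -1)))) = Mul(238, Add(Mul(-5, Rational(1, 22)), Mul(Pow(Add(4, 1), Rational(1, 2)), Rational(-1, 9)))) = Mul(238, Add(Rational(-5, 22), Mul(Pow(5, Rational(1, 2)), Rational(-1, 9)))) = Mul(238, Add(Rational(-5, 22), Mul(Rational(-1, 9), Pow(5, Rational(1, 2))))) = Add(Rational(-595, 11), Mul(Rational(-238, 9), Pow(5, Rational(1, 2))))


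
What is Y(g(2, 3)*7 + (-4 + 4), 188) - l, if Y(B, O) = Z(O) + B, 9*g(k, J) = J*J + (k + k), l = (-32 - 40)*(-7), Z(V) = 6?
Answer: -4391/9 ≈ -487.89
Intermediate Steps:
l = 504 (l = -72*(-7) = 504)
g(k, J) = J²/9 + 2*k/9 (g(k, J) = (J*J + (k + k))/9 = (J² + 2*k)/9 = J²/9 + 2*k/9)
Y(B, O) = 6 + B
Y(g(2, 3)*7 + (-4 + 4), 188) - l = (6 + (((⅑)*3² + (2/9)*2)*7 + (-4 + 4))) - 1*504 = (6 + (((⅑)*9 + 4/9)*7 + 0)) - 504 = (6 + ((1 + 4/9)*7 + 0)) - 504 = (6 + ((13/9)*7 + 0)) - 504 = (6 + (91/9 + 0)) - 504 = (6 + 91/9) - 504 = 145/9 - 504 = -4391/9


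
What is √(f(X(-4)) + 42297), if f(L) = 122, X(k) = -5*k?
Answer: 13*√251 ≈ 205.96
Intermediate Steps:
√(f(X(-4)) + 42297) = √(122 + 42297) = √42419 = 13*√251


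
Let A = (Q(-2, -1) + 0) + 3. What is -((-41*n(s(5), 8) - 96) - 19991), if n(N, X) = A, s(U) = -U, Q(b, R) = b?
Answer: 20128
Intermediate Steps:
A = 1 (A = (-2 + 0) + 3 = -2 + 3 = 1)
n(N, X) = 1
-((-41*n(s(5), 8) - 96) - 19991) = -((-41*1 - 96) - 19991) = -((-41 - 96) - 19991) = -(-137 - 19991) = -1*(-20128) = 20128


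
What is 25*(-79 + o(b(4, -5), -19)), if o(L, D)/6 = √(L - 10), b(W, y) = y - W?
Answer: -1975 + 150*I*√19 ≈ -1975.0 + 653.83*I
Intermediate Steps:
o(L, D) = 6*√(-10 + L) (o(L, D) = 6*√(L - 10) = 6*√(-10 + L))
25*(-79 + o(b(4, -5), -19)) = 25*(-79 + 6*√(-10 + (-5 - 1*4))) = 25*(-79 + 6*√(-10 + (-5 - 4))) = 25*(-79 + 6*√(-10 - 9)) = 25*(-79 + 6*√(-19)) = 25*(-79 + 6*(I*√19)) = 25*(-79 + 6*I*√19) = -1975 + 150*I*√19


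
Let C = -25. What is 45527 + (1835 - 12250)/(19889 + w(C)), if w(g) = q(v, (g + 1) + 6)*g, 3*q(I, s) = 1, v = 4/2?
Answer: 2715290089/59642 ≈ 45527.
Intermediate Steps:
v = 2 (v = 4*(½) = 2)
q(I, s) = ⅓ (q(I, s) = (⅓)*1 = ⅓)
w(g) = g/3
45527 + (1835 - 12250)/(19889 + w(C)) = 45527 + (1835 - 12250)/(19889 + (⅓)*(-25)) = 45527 - 10415/(19889 - 25/3) = 45527 - 10415/59642/3 = 45527 - 10415*3/59642 = 45527 - 31245/59642 = 2715290089/59642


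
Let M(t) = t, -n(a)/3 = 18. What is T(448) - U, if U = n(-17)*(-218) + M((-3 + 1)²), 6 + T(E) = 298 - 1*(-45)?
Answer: -11439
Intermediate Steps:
n(a) = -54 (n(a) = -3*18 = -54)
T(E) = 337 (T(E) = -6 + (298 - 1*(-45)) = -6 + (298 + 45) = -6 + 343 = 337)
U = 11776 (U = -54*(-218) + (-3 + 1)² = 11772 + (-2)² = 11772 + 4 = 11776)
T(448) - U = 337 - 1*11776 = 337 - 11776 = -11439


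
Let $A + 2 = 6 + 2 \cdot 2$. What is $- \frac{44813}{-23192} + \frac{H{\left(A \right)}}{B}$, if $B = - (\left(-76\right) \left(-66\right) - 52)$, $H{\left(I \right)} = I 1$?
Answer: $\frac{55566549}{28781272} \approx 1.9306$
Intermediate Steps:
$A = 8$ ($A = -2 + \left(6 + 2 \cdot 2\right) = -2 + \left(6 + 4\right) = -2 + 10 = 8$)
$H{\left(I \right)} = I$
$B = -4964$ ($B = - (5016 - 52) = \left(-1\right) 4964 = -4964$)
$- \frac{44813}{-23192} + \frac{H{\left(A \right)}}{B} = - \frac{44813}{-23192} + \frac{8}{-4964} = \left(-44813\right) \left(- \frac{1}{23192}\right) + 8 \left(- \frac{1}{4964}\right) = \frac{44813}{23192} - \frac{2}{1241} = \frac{55566549}{28781272}$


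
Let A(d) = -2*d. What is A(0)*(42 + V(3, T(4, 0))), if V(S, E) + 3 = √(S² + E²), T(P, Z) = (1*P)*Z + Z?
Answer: 0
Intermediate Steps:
T(P, Z) = Z + P*Z (T(P, Z) = P*Z + Z = Z + P*Z)
V(S, E) = -3 + √(E² + S²) (V(S, E) = -3 + √(S² + E²) = -3 + √(E² + S²))
A(0)*(42 + V(3, T(4, 0))) = (-2*0)*(42 + (-3 + √((0*(1 + 4))² + 3²))) = 0*(42 + (-3 + √((0*5)² + 9))) = 0*(42 + (-3 + √(0² + 9))) = 0*(42 + (-3 + √(0 + 9))) = 0*(42 + (-3 + √9)) = 0*(42 + (-3 + 3)) = 0*(42 + 0) = 0*42 = 0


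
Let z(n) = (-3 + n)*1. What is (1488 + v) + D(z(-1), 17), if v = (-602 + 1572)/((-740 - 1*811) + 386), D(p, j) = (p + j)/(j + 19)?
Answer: 12477389/8388 ≈ 1487.5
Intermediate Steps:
z(n) = -3 + n
D(p, j) = (j + p)/(19 + j)
v = -194/233 (v = 970/((-740 - 811) + 386) = 970/(-1551 + 386) = 970/(-1165) = 970*(-1/1165) = -194/233 ≈ -0.83262)
(1488 + v) + D(z(-1), 17) = (1488 - 194/233) + (17 + (-3 - 1))/(19 + 17) = 346510/233 + (17 - 4)/36 = 346510/233 + (1/36)*13 = 346510/233 + 13/36 = 12477389/8388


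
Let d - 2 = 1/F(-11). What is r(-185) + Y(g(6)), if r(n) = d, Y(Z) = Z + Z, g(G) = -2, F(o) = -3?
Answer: -7/3 ≈ -2.3333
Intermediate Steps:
Y(Z) = 2*Z
d = 5/3 (d = 2 + 1/(-3) = 2 - ⅓ = 5/3 ≈ 1.6667)
r(n) = 5/3
r(-185) + Y(g(6)) = 5/3 + 2*(-2) = 5/3 - 4 = -7/3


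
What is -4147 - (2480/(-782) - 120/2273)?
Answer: -3682751781/888743 ≈ -4143.8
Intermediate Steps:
-4147 - (2480/(-782) - 120/2273) = -4147 - (2480*(-1/782) - 120*1/2273) = -4147 - (-1240/391 - 120/2273) = -4147 - 1*(-2865440/888743) = -4147 + 2865440/888743 = -3682751781/888743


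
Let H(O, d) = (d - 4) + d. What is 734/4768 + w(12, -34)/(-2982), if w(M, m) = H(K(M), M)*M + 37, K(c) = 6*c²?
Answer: 217013/3554544 ≈ 0.061052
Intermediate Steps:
H(O, d) = -4 + 2*d (H(O, d) = (-4 + d) + d = -4 + 2*d)
w(M, m) = 37 + M*(-4 + 2*M) (w(M, m) = (-4 + 2*M)*M + 37 = M*(-4 + 2*M) + 37 = 37 + M*(-4 + 2*M))
734/4768 + w(12, -34)/(-2982) = 734/4768 + (37 + 2*12*(-2 + 12))/(-2982) = 734*(1/4768) + (37 + 2*12*10)*(-1/2982) = 367/2384 + (37 + 240)*(-1/2982) = 367/2384 + 277*(-1/2982) = 367/2384 - 277/2982 = 217013/3554544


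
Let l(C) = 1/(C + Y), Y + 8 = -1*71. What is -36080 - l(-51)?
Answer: -4690399/130 ≈ -36080.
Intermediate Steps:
Y = -79 (Y = -8 - 1*71 = -8 - 71 = -79)
l(C) = 1/(-79 + C) (l(C) = 1/(C - 79) = 1/(-79 + C))
-36080 - l(-51) = -36080 - 1/(-79 - 51) = -36080 - 1/(-130) = -36080 - 1*(-1/130) = -36080 + 1/130 = -4690399/130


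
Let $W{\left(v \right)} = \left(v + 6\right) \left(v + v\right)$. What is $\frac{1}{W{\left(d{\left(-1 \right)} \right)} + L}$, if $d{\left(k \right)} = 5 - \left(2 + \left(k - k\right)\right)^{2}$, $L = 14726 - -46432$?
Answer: $\frac{1}{61172} \approx 1.6347 \cdot 10^{-5}$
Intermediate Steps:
$L = 61158$ ($L = 14726 + 46432 = 61158$)
$d{\left(k \right)} = 1$ ($d{\left(k \right)} = 5 - \left(2 + 0\right)^{2} = 5 - 2^{2} = 5 - 4 = 1$)
$W{\left(v \right)} = 2 v \left(6 + v\right)$ ($W{\left(v \right)} = \left(6 + v\right) 2 v = 2 v \left(6 + v\right)$)
$\frac{1}{W{\left(d{\left(-1 \right)} \right)} + L} = \frac{1}{2 \cdot 1 \left(6 + 1\right) + 61158} = \frac{1}{2 \cdot 1 \cdot 7 + 61158} = \frac{1}{14 + 61158} = \frac{1}{61172}$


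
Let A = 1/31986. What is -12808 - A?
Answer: -409676689/31986 ≈ -12808.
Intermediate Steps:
A = 1/31986 ≈ 3.1264e-5
-12808 - A = -12808 - 1*1/31986 = -12808 - 1/31986 = -409676689/31986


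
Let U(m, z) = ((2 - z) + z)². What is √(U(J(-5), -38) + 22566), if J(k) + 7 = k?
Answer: √22570 ≈ 150.23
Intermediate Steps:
J(k) = -7 + k
U(m, z) = 4 (U(m, z) = 2² = 4)
√(U(J(-5), -38) + 22566) = √(4 + 22566) = √22570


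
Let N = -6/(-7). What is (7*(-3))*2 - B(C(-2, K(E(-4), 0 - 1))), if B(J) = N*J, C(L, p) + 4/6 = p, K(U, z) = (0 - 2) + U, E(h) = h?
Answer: -254/7 ≈ -36.286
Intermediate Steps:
N = 6/7 (N = -6*(-⅐) = 6/7 ≈ 0.85714)
K(U, z) = -2 + U
C(L, p) = -⅔ + p
B(J) = 6*J/7
(7*(-3))*2 - B(C(-2, K(E(-4), 0 - 1))) = (7*(-3))*2 - 6*(-⅔ + (-2 - 4))/7 = -21*2 - 6*(-⅔ - 6)/7 = -42 - 6*(-20)/(7*3) = -42 - 1*(-40/7) = -42 + 40/7 = -254/7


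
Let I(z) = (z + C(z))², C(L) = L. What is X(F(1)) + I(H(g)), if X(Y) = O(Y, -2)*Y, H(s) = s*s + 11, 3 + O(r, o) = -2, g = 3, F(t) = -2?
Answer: 1610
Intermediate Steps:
O(r, o) = -5 (O(r, o) = -3 - 2 = -5)
H(s) = 11 + s² (H(s) = s² + 11 = 11 + s²)
X(Y) = -5*Y
I(z) = 4*z² (I(z) = (z + z)² = (2*z)² = 4*z²)
X(F(1)) + I(H(g)) = -5*(-2) + 4*(11 + 3²)² = 10 + 4*(11 + 9)² = 10 + 4*20² = 10 + 4*400 = 10 + 1600 = 1610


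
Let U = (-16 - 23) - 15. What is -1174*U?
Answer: 63396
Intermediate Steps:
U = -54 (U = -39 - 15 = -54)
-1174*U = -1174*(-54) = 63396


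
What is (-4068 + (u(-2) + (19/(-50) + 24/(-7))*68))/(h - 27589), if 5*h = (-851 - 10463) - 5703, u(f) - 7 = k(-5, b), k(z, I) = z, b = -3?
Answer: 378436/2711835 ≈ 0.13955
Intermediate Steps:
u(f) = 2 (u(f) = 7 - 5 = 2)
h = -17017/5 (h = ((-851 - 10463) - 5703)/5 = (-11314 - 5703)/5 = (1/5)*(-17017) = -17017/5 ≈ -3403.4)
(-4068 + (u(-2) + (19/(-50) + 24/(-7))*68))/(h - 27589) = (-4068 + (2 + (19/(-50) + 24/(-7))*68))/(-17017/5 - 27589) = (-4068 + (2 + (19*(-1/50) + 24*(-1/7))*68))/(-154962/5) = (-4068 + (2 + (-19/50 - 24/7)*68))*(-5/154962) = (-4068 + (2 - 1333/350*68))*(-5/154962) = (-4068 + (2 - 45322/175))*(-5/154962) = (-4068 - 44972/175)*(-5/154962) = -756872/175*(-5/154962) = 378436/2711835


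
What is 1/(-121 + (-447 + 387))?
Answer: -1/181 ≈ -0.0055249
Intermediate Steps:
1/(-121 + (-447 + 387)) = 1/(-121 - 60) = 1/(-181) = -1/181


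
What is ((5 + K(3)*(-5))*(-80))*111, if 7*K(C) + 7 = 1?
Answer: -577200/7 ≈ -82457.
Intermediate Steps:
K(C) = -6/7 (K(C) = -1 + (⅐)*1 = -1 + ⅐ = -6/7)
((5 + K(3)*(-5))*(-80))*111 = ((5 - 6/7*(-5))*(-80))*111 = ((5 + 30/7)*(-80))*111 = ((65/7)*(-80))*111 = -5200/7*111 = -577200/7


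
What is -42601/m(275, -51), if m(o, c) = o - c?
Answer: -42601/326 ≈ -130.68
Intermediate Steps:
-42601/m(275, -51) = -42601/(275 - 1*(-51)) = -42601/(275 + 51) = -42601/326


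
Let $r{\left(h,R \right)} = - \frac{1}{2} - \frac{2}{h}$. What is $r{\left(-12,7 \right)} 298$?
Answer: $- \frac{298}{3} \approx -99.333$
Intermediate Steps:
$r{\left(h,R \right)} = - \frac{1}{2} - \frac{2}{h}$ ($r{\left(h,R \right)} = \left(-1\right) \frac{1}{2} - \frac{2}{h} = - \frac{1}{2} - \frac{2}{h}$)
$r{\left(-12,7 \right)} 298 = \frac{-4 - -12}{2 \left(-12\right)} 298 = \frac{1}{2} \left(- \frac{1}{12}\right) \left(-4 + 12\right) 298 = \frac{1}{2} \left(- \frac{1}{12}\right) 8 \cdot 298 = \left(- \frac{1}{3}\right) 298 = - \frac{298}{3}$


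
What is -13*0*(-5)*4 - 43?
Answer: -43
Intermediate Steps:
-13*0*(-5)*4 - 43 = -0*4 - 43 = -13*0 - 43 = 0 - 43 = -43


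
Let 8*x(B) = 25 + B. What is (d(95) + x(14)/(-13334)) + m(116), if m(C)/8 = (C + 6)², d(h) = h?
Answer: 12711782185/106672 ≈ 1.1917e+5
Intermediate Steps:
x(B) = 25/8 + B/8 (x(B) = (25 + B)/8 = 25/8 + B/8)
m(C) = 8*(6 + C)² (m(C) = 8*(C + 6)² = 8*(6 + C)²)
(d(95) + x(14)/(-13334)) + m(116) = (95 + (25/8 + (⅛)*14)/(-13334)) + 8*(6 + 116)² = (95 + (25/8 + 7/4)*(-1/13334)) + 8*122² = (95 + (39/8)*(-1/13334)) + 8*14884 = (95 - 39/106672) + 119072 = 10133801/106672 + 119072 = 12711782185/106672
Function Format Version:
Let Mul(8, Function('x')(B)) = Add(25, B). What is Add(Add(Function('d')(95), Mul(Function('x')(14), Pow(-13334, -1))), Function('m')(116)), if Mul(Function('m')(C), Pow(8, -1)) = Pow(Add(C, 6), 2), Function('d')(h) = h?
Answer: Rational(12711782185, 106672) ≈ 1.1917e+5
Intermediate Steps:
Function('x')(B) = Add(Rational(25, 8), Mul(Rational(1, 8), B)) (Function('x')(B) = Mul(Rational(1, 8), Add(25, B)) = Add(Rational(25, 8), Mul(Rational(1, 8), B)))
Function('m')(C) = Mul(8, Pow(Add(6, C), 2)) (Function('m')(C) = Mul(8, Pow(Add(C, 6), 2)) = Mul(8, Pow(Add(6, C), 2)))
Add(Add(Function('d')(95), Mul(Function('x')(14), Pow(-13334, -1))), Function('m')(116)) = Add(Add(95, Mul(Add(Rational(25, 8), Mul(Rational(1, 8), 14)), Pow(-13334, -1))), Mul(8, Pow(Add(6, 116), 2))) = Add(Add(95, Mul(Add(Rational(25, 8), Rational(7, 4)), Rational(-1, 13334))), Mul(8, Pow(122, 2))) = Add(Add(95, Mul(Rational(39, 8), Rational(-1, 13334))), Mul(8, 14884)) = Add(Add(95, Rational(-39, 106672)), 119072) = Add(Rational(10133801, 106672), 119072) = Rational(12711782185, 106672)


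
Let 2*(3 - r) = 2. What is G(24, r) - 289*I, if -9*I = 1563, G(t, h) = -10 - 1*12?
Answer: 150503/3 ≈ 50168.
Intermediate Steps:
r = 2 (r = 3 - ½*2 = 3 - 1 = 2)
G(t, h) = -22 (G(t, h) = -10 - 12 = -22)
I = -521/3 (I = -⅑*1563 = -521/3 ≈ -173.67)
G(24, r) - 289*I = -22 - 289*(-521/3) = -22 + 150569/3 = 150503/3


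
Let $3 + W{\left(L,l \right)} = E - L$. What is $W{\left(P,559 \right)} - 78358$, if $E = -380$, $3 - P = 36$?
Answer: $-78708$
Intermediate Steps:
$P = -33$ ($P = 3 - 36 = -33$)
$W{\left(L,l \right)} = -383 - L$ ($W{\left(L,l \right)} = -3 - \left(380 + L\right) = -383 - L$)
$W{\left(P,559 \right)} - 78358 = \left(-383 - -33\right) - 78358 = \left(-383 + 33\right) - 78358 = -350 - 78358 = -78708$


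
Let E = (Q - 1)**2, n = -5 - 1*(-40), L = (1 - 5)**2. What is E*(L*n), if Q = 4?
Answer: 5040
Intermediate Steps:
L = 16 (L = (-4)**2 = 16)
n = 35 (n = -5 + 40 = 35)
E = 9 (E = (4 - 1)**2 = 3**2 = 9)
E*(L*n) = 9*(16*35) = 9*560 = 5040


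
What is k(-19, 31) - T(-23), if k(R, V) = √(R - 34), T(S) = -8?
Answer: 8 + I*√53 ≈ 8.0 + 7.2801*I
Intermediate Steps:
k(R, V) = √(-34 + R)
k(-19, 31) - T(-23) = √(-34 - 19) - 1*(-8) = √(-53) + 8 = I*√53 + 8 = 8 + I*√53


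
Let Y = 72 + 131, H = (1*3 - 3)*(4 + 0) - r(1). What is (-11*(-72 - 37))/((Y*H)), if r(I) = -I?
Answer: 1199/203 ≈ 5.9064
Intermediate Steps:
H = 1 (H = (1*3 - 3)*(4 + 0) - (-1) = (3 - 3)*4 - 1*(-1) = 0*4 + 1 = 0 + 1 = 1)
Y = 203
(-11*(-72 - 37))/((Y*H)) = (-11*(-72 - 37))/((203*1)) = -11*(-109)/203 = 1199*(1/203) = 1199/203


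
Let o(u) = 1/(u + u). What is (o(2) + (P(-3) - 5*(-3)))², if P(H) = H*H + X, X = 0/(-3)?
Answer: 9409/16 ≈ 588.06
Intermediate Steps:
X = 0 (X = 0*(-⅓) = 0)
o(u) = 1/(2*u)
P(H) = H² (P(H) = H*H + 0 = H² + 0 = H²)
(o(2) + (P(-3) - 5*(-3)))² = ((½)/2 + ((-3)² - 5*(-3)))² = ((½)*(½) + (9 + 15))² = (¼ + 24)² = (97/4)² = 9409/16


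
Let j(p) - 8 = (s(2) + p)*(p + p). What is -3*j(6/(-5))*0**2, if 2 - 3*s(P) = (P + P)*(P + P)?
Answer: 0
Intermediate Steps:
s(P) = 2/3 - 4*P**2/3 (s(P) = 2/3 - (P + P)*(P + P)/3 = 2/3 - 2*P*2*P/3 = 2/3 - 4*P**2/3)
j(p) = 8 + 2*p*(-14/3 + p) (j(p) = 8 + ((2/3 - 4/3*2**2) + p)*(p + p) = 8 + ((2/3 - 4/3*4) + p)*(2*p) = 8 + ((2/3 - 16/3) + p)*(2*p) = 8 + (-14/3 + p)*(2*p) = 8 + 2*p*(-14/3 + p))
-3*j(6/(-5))*0**2 = -3*(8 + 2*(6/(-5))**2 - 56/(-5))*0**2 = -3*(8 + 2*(6*(-1/5))**2 - 56*(-1)/5)*0 = -3*(8 + 2*(-6/5)**2 - 28/3*(-6/5))*0 = -3*(8 + 2*(36/25) + 56/5)*0 = -3*(8 + 72/25 + 56/5)*0 = -3*552/25*0 = -1656/25*0 = 0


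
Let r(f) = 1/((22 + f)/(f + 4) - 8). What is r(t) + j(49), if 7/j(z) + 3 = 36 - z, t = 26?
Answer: -19/32 ≈ -0.59375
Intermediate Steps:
j(z) = 7/(33 - z) (j(z) = 7/(-3 + (36 - z)) = 7/(33 - z))
r(f) = 1/(-8 + (22 + f)/(4 + f)) (r(f) = 1/((22 + f)/(4 + f) - 8) = 1/(-8 + (22 + f)/(4 + f)))
r(t) + j(49) = (-4 - 1*26)/(10 + 7*26) - 7/(-33 + 49) = (-4 - 26)/(10 + 182) - 7/16 = -30/192 - 7*1/16 = (1/192)*(-30) - 7/16 = -5/32 - 7/16 = -19/32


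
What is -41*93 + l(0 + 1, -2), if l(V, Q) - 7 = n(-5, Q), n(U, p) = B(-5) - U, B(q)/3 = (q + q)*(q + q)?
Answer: -3501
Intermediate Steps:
B(q) = 12*q² (B(q) = 3*((q + q)*(q + q)) = 3*((2*q)*(2*q)) = 3*(4*q²) = 12*q²)
n(U, p) = 300 - U (n(U, p) = 12*(-5)² - U = 12*25 - U = 300 - U)
l(V, Q) = 312 (l(V, Q) = 7 + (300 - 1*(-5)) = 7 + (300 + 5) = 7 + 305 = 312)
-41*93 + l(0 + 1, -2) = -41*93 + 312 = -3813 + 312 = -3501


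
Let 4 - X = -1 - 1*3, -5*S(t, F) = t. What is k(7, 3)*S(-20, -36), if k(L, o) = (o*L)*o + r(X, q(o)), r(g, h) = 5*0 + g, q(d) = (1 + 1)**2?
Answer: 284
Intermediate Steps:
S(t, F) = -t/5
q(d) = 4 (q(d) = 2**2 = 4)
X = 8 (X = 4 - (-1 - 1*3) = 4 - (-1 - 3) = 4 - 1*(-4) = 4 + 4 = 8)
r(g, h) = g (r(g, h) = 0 + g = g)
k(L, o) = 8 + L*o**2 (k(L, o) = (o*L)*o + 8 = (L*o)*o + 8 = L*o**2 + 8 = 8 + L*o**2)
k(7, 3)*S(-20, -36) = (8 + 7*3**2)*(-1/5*(-20)) = (8 + 7*9)*4 = (8 + 63)*4 = 71*4 = 284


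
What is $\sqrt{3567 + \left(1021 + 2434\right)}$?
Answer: $\sqrt{7022} \approx 83.797$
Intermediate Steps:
$\sqrt{3567 + \left(1021 + 2434\right)} = \sqrt{3567 + 3455} = \sqrt{7022}$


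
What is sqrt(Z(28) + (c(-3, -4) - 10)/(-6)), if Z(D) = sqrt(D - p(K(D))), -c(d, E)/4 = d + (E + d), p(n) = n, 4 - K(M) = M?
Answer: sqrt(-5 + 2*sqrt(13)) ≈ 1.4870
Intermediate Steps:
K(M) = 4 - M
c(d, E) = -8*d - 4*E (c(d, E) = -4*(d + (E + d)) = -4*(E + 2*d) = -8*d - 4*E)
Z(D) = sqrt(-4 + 2*D) (Z(D) = sqrt(D - (4 - D)) = sqrt(D + (-4 + D)) = sqrt(-4 + 2*D))
sqrt(Z(28) + (c(-3, -4) - 10)/(-6)) = sqrt(sqrt(-4 + 2*28) + ((-8*(-3) - 4*(-4)) - 10)/(-6)) = sqrt(sqrt(-4 + 56) + ((24 + 16) - 10)*(-1/6)) = sqrt(sqrt(52) + (40 - 10)*(-1/6)) = sqrt(2*sqrt(13) + 30*(-1/6)) = sqrt(2*sqrt(13) - 5) = sqrt(-5 + 2*sqrt(13))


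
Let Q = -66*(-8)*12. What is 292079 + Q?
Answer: 298415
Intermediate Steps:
Q = 6336 (Q = 528*12 = 6336)
292079 + Q = 292079 + 6336 = 298415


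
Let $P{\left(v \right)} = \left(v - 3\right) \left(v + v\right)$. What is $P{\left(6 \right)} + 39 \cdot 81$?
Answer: $3195$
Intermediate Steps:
$P{\left(v \right)} = 2 v \left(-3 + v\right)$ ($P{\left(v \right)} = \left(-3 + v\right) 2 v = 2 v \left(-3 + v\right)$)
$P{\left(6 \right)} + 39 \cdot 81 = 2 \cdot 6 \left(-3 + 6\right) + 39 \cdot 81 = 2 \cdot 6 \cdot 3 + 3159 = 36 + 3159 = 3195$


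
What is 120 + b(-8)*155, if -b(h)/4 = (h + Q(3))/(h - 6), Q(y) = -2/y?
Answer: -5540/21 ≈ -263.81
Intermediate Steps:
b(h) = -4*(-2/3 + h)/(-6 + h) (b(h) = -4*(h - 2/3)/(h - 6) = -4*(h - 2*1/3)/(-6 + h) = -4*(h - 2/3)/(-6 + h) = -4*(-2/3 + h)/(-6 + h))
120 + b(-8)*155 = 120 + (4*(2 - 3*(-8))/(3*(-6 - 8)))*155 = 120 + ((4/3)*(2 + 24)/(-14))*155 = 120 + ((4/3)*(-1/14)*26)*155 = 120 - 52/21*155 = 120 - 8060/21 = -5540/21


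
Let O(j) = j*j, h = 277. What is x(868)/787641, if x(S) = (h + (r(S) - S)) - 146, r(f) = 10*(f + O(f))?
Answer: 2514061/262547 ≈ 9.5757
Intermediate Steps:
O(j) = j**2
r(f) = 10*f + 10*f**2 (r(f) = 10*(f + f**2) = 10*f + 10*f**2)
x(S) = 131 - S + 10*S*(1 + S) (x(S) = (277 + (10*S*(1 + S) - S)) - 146 = (277 + (-S + 10*S*(1 + S))) - 146 = (277 - S + 10*S*(1 + S)) - 146 = 131 - S + 10*S*(1 + S))
x(868)/787641 = (131 + 9*868 + 10*868**2)/787641 = (131 + 7812 + 10*753424)*(1/787641) = (131 + 7812 + 7534240)*(1/787641) = 7542183*(1/787641) = 2514061/262547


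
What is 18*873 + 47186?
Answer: 62900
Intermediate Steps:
18*873 + 47186 = 15714 + 47186 = 62900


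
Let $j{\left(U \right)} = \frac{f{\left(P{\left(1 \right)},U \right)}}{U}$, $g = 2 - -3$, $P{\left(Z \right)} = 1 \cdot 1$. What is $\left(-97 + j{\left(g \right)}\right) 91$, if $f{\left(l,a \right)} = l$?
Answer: $- \frac{44044}{5} \approx -8808.8$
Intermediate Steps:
$P{\left(Z \right)} = 1$
$g = 5$ ($g = 2 + 3 = 5$)
$j{\left(U \right)} = \frac{1}{U}$ ($j{\left(U \right)} = 1 \frac{1}{U} = \frac{1}{U}$)
$\left(-97 + j{\left(g \right)}\right) 91 = \left(-97 + \frac{1}{5}\right) 91 = \left(- \frac{484}{5}\right) 91 = - \frac{44044}{5}$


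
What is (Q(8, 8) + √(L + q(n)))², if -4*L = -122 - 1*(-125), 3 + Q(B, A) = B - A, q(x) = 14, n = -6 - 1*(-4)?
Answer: (6 - √53)²/4 ≈ 0.40967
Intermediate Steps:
n = -2 (n = -6 + 4 = -2)
Q(B, A) = -3 + B - A (Q(B, A) = -3 + (B - A) = -3 + B - A)
L = -¾ (L = -(-122 - 1*(-125))/4 = -(-122 + 125)/4 = -¼*3 = -¾ ≈ -0.75000)
(Q(8, 8) + √(L + q(n)))² = ((-3 + 8 - 1*8) + √(-¾ + 14))² = ((-3 + 8 - 8) + √(53/4))² = (-3 + √53/2)²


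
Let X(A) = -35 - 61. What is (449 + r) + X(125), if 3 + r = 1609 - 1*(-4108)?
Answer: 6067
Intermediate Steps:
r = 5714 (r = -3 + (1609 - 1*(-4108)) = -3 + (1609 + 4108) = -3 + 5717 = 5714)
X(A) = -96
(449 + r) + X(125) = (449 + 5714) - 96 = 6163 - 96 = 6067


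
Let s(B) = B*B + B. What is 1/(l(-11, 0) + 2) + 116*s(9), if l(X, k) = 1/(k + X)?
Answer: 219251/21 ≈ 10441.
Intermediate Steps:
l(X, k) = 1/(X + k)
s(B) = B + B² (s(B) = B² + B = B + B²)
1/(l(-11, 0) + 2) + 116*s(9) = 1/(1/(-11 + 0) + 2) + 116*(9*(1 + 9)) = 1/(1/(-11) + 2) + 116*(9*10) = 1/(-1/11 + 2) + 116*90 = 1/(21/11) + 10440 = 11/21 + 10440 = 219251/21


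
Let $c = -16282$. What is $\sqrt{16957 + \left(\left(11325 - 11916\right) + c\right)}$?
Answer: $2 \sqrt{21} \approx 9.1651$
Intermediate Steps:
$\sqrt{16957 + \left(\left(11325 - 11916\right) + c\right)} = \sqrt{16957 + \left(\left(11325 - 11916\right) - 16282\right)} = \sqrt{16957 - 16873} = \sqrt{84} = 2 \sqrt{21}$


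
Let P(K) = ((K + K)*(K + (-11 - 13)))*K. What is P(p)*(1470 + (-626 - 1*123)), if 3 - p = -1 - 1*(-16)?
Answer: -7475328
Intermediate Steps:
p = -12 (p = 3 - (-1 - 1*(-16)) = 3 - (-1 + 16) = 3 - 1*15 = 3 - 15 = -12)
P(K) = 2*K²*(-24 + K) (P(K) = ((2*K)*(K - 24))*K = ((2*K)*(-24 + K))*K = (2*K*(-24 + K))*K = 2*K²*(-24 + K))
P(p)*(1470 + (-626 - 1*123)) = (2*(-12)²*(-24 - 12))*(1470 + (-626 - 1*123)) = (2*144*(-36))*(1470 + (-626 - 123)) = -10368*(1470 - 749) = -10368*721 = -7475328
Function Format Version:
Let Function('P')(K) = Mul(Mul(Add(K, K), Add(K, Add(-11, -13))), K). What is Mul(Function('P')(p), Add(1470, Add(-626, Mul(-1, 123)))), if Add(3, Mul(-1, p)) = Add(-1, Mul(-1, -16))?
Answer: -7475328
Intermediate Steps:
p = -12 (p = Add(3, Mul(-1, Add(-1, Mul(-1, -16)))) = Add(3, Mul(-1, Add(-1, 16))) = Add(3, Mul(-1, 15)) = Add(3, -15) = -12)
Function('P')(K) = Mul(2, Pow(K, 2), Add(-24, K)) (Function('P')(K) = Mul(Mul(Mul(2, K), Add(K, -24)), K) = Mul(Mul(Mul(2, K), Add(-24, K)), K) = Mul(Mul(2, K, Add(-24, K)), K) = Mul(2, Pow(K, 2), Add(-24, K)))
Mul(Function('P')(p), Add(1470, Add(-626, Mul(-1, 123)))) = Mul(Mul(2, Pow(-12, 2), Add(-24, -12)), Add(1470, Add(-626, Mul(-1, 123)))) = Mul(Mul(2, 144, -36), Add(1470, Add(-626, -123))) = Mul(-10368, Add(1470, -749)) = Mul(-10368, 721) = -7475328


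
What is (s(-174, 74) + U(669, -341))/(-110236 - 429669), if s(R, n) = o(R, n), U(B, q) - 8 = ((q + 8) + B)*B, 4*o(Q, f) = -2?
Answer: -449583/1079810 ≈ -0.41635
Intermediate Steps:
o(Q, f) = -1/2 (o(Q, f) = (1/4)*(-2) = -1/2)
U(B, q) = 8 + B*(8 + B + q) (U(B, q) = 8 + ((q + 8) + B)*B = 8 + ((8 + q) + B)*B = 8 + (8 + B + q)*B = 8 + B*(8 + B + q))
s(R, n) = -1/2
(s(-174, 74) + U(669, -341))/(-110236 - 429669) = (-1/2 + (8 + 669**2 + 8*669 + 669*(-341)))/(-110236 - 429669) = (-1/2 + (8 + 447561 + 5352 - 228129))/(-539905) = (-1/2 + 224792)*(-1/539905) = (449583/2)*(-1/539905) = -449583/1079810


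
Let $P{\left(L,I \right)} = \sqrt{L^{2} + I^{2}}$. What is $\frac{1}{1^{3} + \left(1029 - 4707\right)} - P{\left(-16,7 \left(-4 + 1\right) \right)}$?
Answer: $- \frac{1}{3677} - \sqrt{697} \approx -26.401$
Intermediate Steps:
$P{\left(L,I \right)} = \sqrt{I^{2} + L^{2}}$
$\frac{1}{1^{3} + \left(1029 - 4707\right)} - P{\left(-16,7 \left(-4 + 1\right) \right)} = \frac{1}{1^{3} + \left(1029 - 4707\right)} - \sqrt{\left(7 \left(-4 + 1\right)\right)^{2} + \left(-16\right)^{2}} = \frac{1}{1 - 3678} - \sqrt{\left(7 \left(-3\right)\right)^{2} + 256} = \frac{1}{-3677} - \sqrt{\left(-21\right)^{2} + 256} = - \frac{1}{3677} - \sqrt{441 + 256} = - \frac{1}{3677} - \sqrt{697}$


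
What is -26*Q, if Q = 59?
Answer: -1534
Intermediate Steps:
-26*Q = -26*59 = -1534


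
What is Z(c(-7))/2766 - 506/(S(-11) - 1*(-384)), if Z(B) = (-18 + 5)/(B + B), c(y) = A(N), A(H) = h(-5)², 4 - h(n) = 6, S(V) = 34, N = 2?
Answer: -509191/420432 ≈ -1.2111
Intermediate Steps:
h(n) = -2 (h(n) = 4 - 1*6 = 4 - 6 = -2)
A(H) = 4 (A(H) = (-2)² = 4)
c(y) = 4
Z(B) = -13/(2*B) (Z(B) = -13*1/(2*B) = -13/(2*B))
Z(c(-7))/2766 - 506/(S(-11) - 1*(-384)) = -13/2/4/2766 - 506/(34 - 1*(-384)) = -13/2*¼*(1/2766) - 506/(34 + 384) = -13/8*1/2766 - 506/418 = -13/22128 - 506*1/418 = -13/22128 - 23/19 = -509191/420432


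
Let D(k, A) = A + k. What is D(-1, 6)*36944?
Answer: 184720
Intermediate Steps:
D(-1, 6)*36944 = (6 - 1)*36944 = 5*36944 = 184720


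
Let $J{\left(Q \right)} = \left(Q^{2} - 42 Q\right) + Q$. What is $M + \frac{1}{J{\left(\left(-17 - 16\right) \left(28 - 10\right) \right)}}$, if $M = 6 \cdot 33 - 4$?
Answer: $\frac{73174861}{377190} \approx 194.0$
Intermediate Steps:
$M = 194$ ($M = 198 - 4 = 194$)
$J{\left(Q \right)} = Q^{2} - 41 Q$
$M + \frac{1}{J{\left(\left(-17 - 16\right) \left(28 - 10\right) \right)}} = 194 + \frac{1}{\left(-17 - 16\right) \left(28 - 10\right) \left(-41 + \left(-17 - 16\right) \left(28 - 10\right)\right)} = 194 + \frac{1}{\left(-33\right) 18 \left(-41 - 594\right)} = 194 + \frac{1}{\left(-594\right) \left(-41 - 594\right)} = 194 + \frac{1}{\left(-594\right) \left(-635\right)} = 194 + \frac{1}{377190} = \frac{73174861}{377190}$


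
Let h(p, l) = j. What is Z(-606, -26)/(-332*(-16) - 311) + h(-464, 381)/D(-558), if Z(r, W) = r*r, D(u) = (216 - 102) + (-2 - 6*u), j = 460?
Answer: 21215617/288391 ≈ 73.565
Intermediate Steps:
h(p, l) = 460
D(u) = 112 - 6*u (D(u) = 114 + (-2 - 6*u) = 112 - 6*u)
Z(r, W) = r²
Z(-606, -26)/(-332*(-16) - 311) + h(-464, 381)/D(-558) = (-606)²/(-332*(-16) - 311) + 460/(112 - 6*(-558)) = 367236/(5312 - 311) + 460/(112 + 3348) = 367236/5001 + 460/3460 = 367236*(1/5001) + 460*(1/3460) = 122412/1667 + 23/173 = 21215617/288391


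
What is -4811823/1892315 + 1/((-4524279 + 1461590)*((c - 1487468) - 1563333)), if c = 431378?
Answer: -38602744198037576566/15181055472554384805 ≈ -2.5428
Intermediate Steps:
-4811823/1892315 + 1/((-4524279 + 1461590)*((c - 1487468) - 1563333)) = -4811823/1892315 + 1/((-4524279 + 1461590)*((431378 - 1487468) - 1563333)) = -4811823*1/1892315 + 1/((-3062689)*(-1056090 - 1563333)) = -4811823/1892315 - 1/3062689/(-2619423) = -4811823/1892315 - 1/3062689*(-1/2619423) = -4811823/1892315 + 1/8022478008447 = -38602744198037576566/15181055472554384805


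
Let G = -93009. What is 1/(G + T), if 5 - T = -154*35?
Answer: -1/87614 ≈ -1.1414e-5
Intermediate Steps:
T = 5395 (T = 5 - (-154)*35 = 5 - 1*(-5390) = 5 + 5390 = 5395)
1/(G + T) = 1/(-93009 + 5395) = 1/(-87614) = -1/87614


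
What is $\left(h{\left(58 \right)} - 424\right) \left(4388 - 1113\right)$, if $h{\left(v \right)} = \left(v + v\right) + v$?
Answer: $-818750$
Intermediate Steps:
$h{\left(v \right)} = 3 v$ ($h{\left(v \right)} = 2 v + v = 3 v$)
$\left(h{\left(58 \right)} - 424\right) \left(4388 - 1113\right) = \left(3 \cdot 58 - 424\right) \left(4388 - 1113\right) = \left(174 - 424\right) 3275 = \left(-250\right) 3275 = -818750$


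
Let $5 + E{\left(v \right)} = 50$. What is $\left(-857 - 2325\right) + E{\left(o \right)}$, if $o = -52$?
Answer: $-3137$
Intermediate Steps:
$E{\left(v \right)} = 45$ ($E{\left(v \right)} = -5 + 50 = 45$)
$\left(-857 - 2325\right) + E{\left(o \right)} = \left(-857 - 2325\right) + 45 = -3182 + 45 = -3137$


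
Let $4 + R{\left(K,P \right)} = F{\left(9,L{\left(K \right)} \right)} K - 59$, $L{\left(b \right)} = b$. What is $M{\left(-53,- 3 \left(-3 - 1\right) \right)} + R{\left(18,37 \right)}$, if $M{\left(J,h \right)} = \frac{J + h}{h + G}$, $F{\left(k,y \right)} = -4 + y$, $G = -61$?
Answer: $\frac{9302}{49} \approx 189.84$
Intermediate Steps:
$R{\left(K,P \right)} = -63 + K \left(-4 + K\right)$ ($R{\left(K,P \right)} = -4 + \left(\left(-4 + K\right) K - 59\right) = -4 + \left(K \left(-4 + K\right) - 59\right) = -4 + \left(-59 + K \left(-4 + K\right)\right) = -63 + K \left(-4 + K\right)$)
$M{\left(J,h \right)} = \frac{J + h}{-61 + h}$ ($M{\left(J,h \right)} = \frac{J + h}{h - 61} = \frac{J + h}{-61 + h}$)
$M{\left(-53,- 3 \left(-3 - 1\right) \right)} + R{\left(18,37 \right)} = \frac{-53 - 3 \left(-3 - 1\right)}{-61 - 3 \left(-3 - 1\right)} - \left(63 - 18 \left(-4 + 18\right)\right) = \frac{-53 - -12}{-61 - -12} + \left(-63 + 18 \cdot 14\right) = \frac{-53 + 12}{-61 + 12} + \left(-63 + 252\right) = \frac{1}{-49} \left(-41\right) + 189 = \left(- \frac{1}{49}\right) \left(-41\right) + 189 = \frac{41}{49} + 189 = \frac{9302}{49}$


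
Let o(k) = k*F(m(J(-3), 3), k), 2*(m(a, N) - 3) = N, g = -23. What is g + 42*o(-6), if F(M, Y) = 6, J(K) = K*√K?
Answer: -1535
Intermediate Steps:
J(K) = K^(3/2)
m(a, N) = 3 + N/2
o(k) = 6*k (o(k) = k*6 = 6*k)
g + 42*o(-6) = -23 + 42*(6*(-6)) = -23 + 42*(-36) = -23 - 1512 = -1535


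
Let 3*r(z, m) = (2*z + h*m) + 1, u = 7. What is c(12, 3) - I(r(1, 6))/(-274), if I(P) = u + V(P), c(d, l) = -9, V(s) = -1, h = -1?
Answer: -1230/137 ≈ -8.9781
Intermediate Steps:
r(z, m) = 1/3 - m/3 + 2*z/3 (r(z, m) = ((2*z - m) + 1)/3 = ((-m + 2*z) + 1)/3 = (1 - m + 2*z)/3 = 1/3 - m/3 + 2*z/3)
I(P) = 6 (I(P) = 7 - 1 = 6)
c(12, 3) - I(r(1, 6))/(-274) = -9 - 6/(-274) = -9 - 6*(-1)/274 = -9 - 1*(-3/137) = -9 + 3/137 = -1230/137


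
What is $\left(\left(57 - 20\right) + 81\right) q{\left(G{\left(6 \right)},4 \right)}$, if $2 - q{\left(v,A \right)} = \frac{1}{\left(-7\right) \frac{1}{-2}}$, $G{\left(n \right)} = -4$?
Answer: $\frac{1416}{7} \approx 202.29$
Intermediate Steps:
$q{\left(v,A \right)} = \frac{12}{7}$ ($q{\left(v,A \right)} = 2 - \frac{1}{\left(-7\right) \frac{1}{-2}} = 2 - \frac{1}{\left(-7\right) \left(- \frac{1}{2}\right)} = 2 - \frac{1}{\frac{7}{2}} = 2 - \frac{2}{7} = \frac{12}{7}$)
$\left(\left(57 - 20\right) + 81\right) q{\left(G{\left(6 \right)},4 \right)} = \left(\left(57 - 20\right) + 81\right) \frac{12}{7} = \left(37 + 81\right) \frac{12}{7} = 118 \cdot \frac{12}{7} = \frac{1416}{7}$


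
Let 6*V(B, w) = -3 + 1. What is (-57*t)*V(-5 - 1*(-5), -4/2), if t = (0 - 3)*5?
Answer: -285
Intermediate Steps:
V(B, w) = -⅓ (V(B, w) = (-3 + 1)/6 = (⅙)*(-2) = -⅓)
t = -15 (t = -3*5 = -15)
(-57*t)*V(-5 - 1*(-5), -4/2) = -57*(-15)*(-⅓) = 855*(-⅓) = -285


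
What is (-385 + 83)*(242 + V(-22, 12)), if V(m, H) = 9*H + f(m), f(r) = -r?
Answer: -112344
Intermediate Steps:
V(m, H) = -m + 9*H (V(m, H) = 9*H - m = -m + 9*H)
(-385 + 83)*(242 + V(-22, 12)) = (-385 + 83)*(242 + (-1*(-22) + 9*12)) = -302*(242 + (22 + 108)) = -302*(242 + 130) = -302*372 = -112344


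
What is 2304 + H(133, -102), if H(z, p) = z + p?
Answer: 2335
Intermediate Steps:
H(z, p) = p + z
2304 + H(133, -102) = 2304 + (-102 + 133) = 2304 + 31 = 2335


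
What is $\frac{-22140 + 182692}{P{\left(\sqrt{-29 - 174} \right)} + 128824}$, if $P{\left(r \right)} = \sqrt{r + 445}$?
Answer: $\frac{160552}{128824 + \sqrt{445 + i \sqrt{203}}} \approx 1.2461 - 3.2656 \cdot 10^{-6} i$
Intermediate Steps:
$P{\left(r \right)} = \sqrt{445 + r}$
$\frac{-22140 + 182692}{P{\left(\sqrt{-29 - 174} \right)} + 128824} = \frac{-22140 + 182692}{\sqrt{445 + \sqrt{-29 - 174}} + 128824} = \frac{160552}{\sqrt{445 + \sqrt{-203}} + 128824} = \frac{160552}{\sqrt{445 + i \sqrt{203}} + 128824} = \frac{160552}{128824 + \sqrt{445 + i \sqrt{203}}}$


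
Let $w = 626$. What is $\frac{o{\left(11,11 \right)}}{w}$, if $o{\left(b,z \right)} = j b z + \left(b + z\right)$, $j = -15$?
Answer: $- \frac{1793}{626} \approx -2.8642$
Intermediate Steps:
$o{\left(b,z \right)} = b + z - 15 b z$ ($o{\left(b,z \right)} = - 15 b z + \left(b + z\right) = b + z - 15 b z$)
$\frac{o{\left(11,11 \right)}}{w} = \frac{11 + 11 - 165 \cdot 11}{626} = \left(11 + 11 - 1815\right) \frac{1}{626} = \left(-1793\right) \frac{1}{626} = - \frac{1793}{626}$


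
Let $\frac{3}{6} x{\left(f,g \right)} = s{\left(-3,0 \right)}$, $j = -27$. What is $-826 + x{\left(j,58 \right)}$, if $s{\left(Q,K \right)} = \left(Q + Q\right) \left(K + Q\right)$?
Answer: $-790$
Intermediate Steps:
$s{\left(Q,K \right)} = 2 Q \left(K + Q\right)$
$x{\left(f,g \right)} = 36$ ($x{\left(f,g \right)} = 2 \cdot 2 \left(-3\right) \left(0 - 3\right) = 2 \cdot 2 \left(-3\right) \left(-3\right) = 2 \cdot 18 = 36$)
$-826 + x{\left(j,58 \right)} = -826 + 36 = -790$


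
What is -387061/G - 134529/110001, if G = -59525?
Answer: 11523086112/2182603175 ≈ 5.2795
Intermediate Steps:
-387061/G - 134529/110001 = -387061/(-59525) - 134529/110001 = -387061*(-1/59525) - 134529*1/110001 = 387061/59525 - 44843/36667 = 11523086112/2182603175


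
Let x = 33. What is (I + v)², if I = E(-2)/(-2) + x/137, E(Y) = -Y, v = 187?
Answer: 651015225/18769 ≈ 34686.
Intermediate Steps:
I = -104/137 (I = -1*(-2)/(-2) + 33/137 = 2*(-½) + 33*(1/137) = -1 + 33/137 = -104/137 ≈ -0.75912)
(I + v)² = (-104/137 + 187)² = (25515/137)² = 651015225/18769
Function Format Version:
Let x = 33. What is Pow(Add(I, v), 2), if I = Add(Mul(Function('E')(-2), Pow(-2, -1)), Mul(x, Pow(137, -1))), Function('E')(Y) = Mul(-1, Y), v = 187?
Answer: Rational(651015225, 18769) ≈ 34686.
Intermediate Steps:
I = Rational(-104, 137) (I = Add(Mul(Mul(-1, -2), Pow(-2, -1)), Mul(33, Pow(137, -1))) = Add(Mul(2, Rational(-1, 2)), Mul(33, Rational(1, 137))) = Add(-1, Rational(33, 137)) = Rational(-104, 137) ≈ -0.75912)
Pow(Add(I, v), 2) = Pow(Add(Rational(-104, 137), 187), 2) = Pow(Rational(25515, 137), 2) = Rational(651015225, 18769)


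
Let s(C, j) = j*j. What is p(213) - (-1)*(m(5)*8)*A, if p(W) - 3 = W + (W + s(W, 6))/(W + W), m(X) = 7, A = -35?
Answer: -247565/142 ≈ -1743.4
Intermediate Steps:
s(C, j) = j²
p(W) = 3 + W + (36 + W)/(2*W) (p(W) = 3 + (W + (W + 6²)/(W + W)) = 3 + (W + (W + 36)/((2*W))) = 3 + (W + (36 + W)*(1/(2*W))) = 3 + (W + (36 + W)/(2*W)) = 3 + W + (36 + W)/(2*W))
p(213) - (-1)*(m(5)*8)*A = (7/2 + 213 + 18/213) - (-1)*(7*8)*(-35) = (7/2 + 213 + 18*(1/213)) - (-1)*56*(-35) = (7/2 + 213 + 6/71) - (-1)*(-1960) = 30755/142 - 1*1960 = 30755/142 - 1960 = -247565/142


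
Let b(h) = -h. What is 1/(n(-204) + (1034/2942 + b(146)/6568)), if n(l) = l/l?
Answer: 4830764/6421209 ≈ 0.75231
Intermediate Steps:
n(l) = 1
1/(n(-204) + (1034/2942 + b(146)/6568)) = 1/(1 + (1034/2942 - 1*146/6568)) = 1/(1 + (1034*(1/2942) - 146*1/6568)) = 1/(1 + (517/1471 - 73/3284)) = 1/(1 + 1590445/4830764) = 1/(6421209/4830764) = 4830764/6421209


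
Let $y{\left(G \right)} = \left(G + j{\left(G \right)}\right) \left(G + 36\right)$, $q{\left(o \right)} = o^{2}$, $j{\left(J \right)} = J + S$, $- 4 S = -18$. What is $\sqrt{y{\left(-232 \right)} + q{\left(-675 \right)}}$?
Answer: $\sqrt{545687} \approx 738.71$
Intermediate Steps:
$S = \frac{9}{2}$ ($S = \left(- \frac{1}{4}\right) \left(-18\right) = \frac{9}{2} \approx 4.5$)
$j{\left(J \right)} = \frac{9}{2} + J$ ($j{\left(J \right)} = J + \frac{9}{2} = \frac{9}{2} + J$)
$y{\left(G \right)} = \left(36 + G\right) \left(\frac{9}{2} + 2 G\right)$ ($y{\left(G \right)} = \left(G + \left(\frac{9}{2} + G\right)\right) \left(G + 36\right) = \left(\frac{9}{2} + 2 G\right) \left(36 + G\right) = \left(36 + G\right) \left(\frac{9}{2} + 2 G\right)$)
$\sqrt{y{\left(-232 \right)} + q{\left(-675 \right)}} = \sqrt{\left(162 + 2 \left(-232\right)^{2} + \frac{153}{2} \left(-232\right)\right) + \left(-675\right)^{2}} = \sqrt{\left(162 + 2 \cdot 53824 - 17748\right) + 455625} = \sqrt{\left(162 + 107648 - 17748\right) + 455625} = \sqrt{90062 + 455625} = \sqrt{545687}$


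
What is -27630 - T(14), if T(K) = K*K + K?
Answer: -27840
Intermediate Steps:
T(K) = K + K² (T(K) = K² + K = K + K²)
-27630 - T(14) = -27630 - 14*(1 + 14) = -27630 - 14*15 = -27630 - 1*210 = -27630 - 210 = -27840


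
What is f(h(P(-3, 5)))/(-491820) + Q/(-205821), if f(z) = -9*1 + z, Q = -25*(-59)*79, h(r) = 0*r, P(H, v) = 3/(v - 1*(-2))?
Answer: -2728927291/4820327820 ≈ -0.56613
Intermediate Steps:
P(H, v) = 3/(2 + v) (P(H, v) = 3/(v + 2) = 3/(2 + v))
h(r) = 0
Q = 116525 (Q = 1475*79 = 116525)
f(z) = -9 + z
f(h(P(-3, 5)))/(-491820) + Q/(-205821) = (-9 + 0)/(-491820) + 116525/(-205821) = -9*(-1/491820) + 116525*(-1/205821) = 3/163940 - 116525/205821 = -2728927291/4820327820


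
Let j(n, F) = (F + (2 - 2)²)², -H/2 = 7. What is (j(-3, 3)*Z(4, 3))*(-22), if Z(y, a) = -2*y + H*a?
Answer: 9900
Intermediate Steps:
H = -14 (H = -2*7 = -14)
j(n, F) = F² (j(n, F) = (F + 0²)² = (F + 0)² = F²)
Z(y, a) = -14*a - 2*y (Z(y, a) = -2*y - 14*a = -14*a - 2*y)
(j(-3, 3)*Z(4, 3))*(-22) = (3²*(-14*3 - 2*4))*(-22) = (9*(-42 - 8))*(-22) = (9*(-50))*(-22) = -450*(-22) = 9900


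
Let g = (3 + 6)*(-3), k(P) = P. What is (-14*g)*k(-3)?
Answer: -1134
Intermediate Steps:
g = -27 (g = 9*(-3) = -27)
(-14*g)*k(-3) = -14*(-27)*(-3) = 378*(-3) = -1134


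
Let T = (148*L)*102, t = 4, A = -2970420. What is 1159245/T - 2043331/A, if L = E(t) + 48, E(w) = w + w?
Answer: 430902293363/209260148160 ≈ 2.0592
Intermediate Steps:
E(w) = 2*w
L = 56 (L = 2*4 + 48 = 8 + 48 = 56)
T = 845376 (T = (148*56)*102 = 8288*102 = 845376)
1159245/T - 2043331/A = 1159245/845376 - 2043331/(-2970420) = 1159245*(1/845376) - 2043331*(-1/2970420) = 386415/281792 + 2043331/2970420 = 430902293363/209260148160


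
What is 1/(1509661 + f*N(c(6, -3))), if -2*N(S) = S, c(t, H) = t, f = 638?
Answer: 1/1507747 ≈ 6.6324e-7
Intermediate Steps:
N(S) = -S/2
1/(1509661 + f*N(c(6, -3))) = 1/(1509661 + 638*(-1/2*6)) = 1/(1509661 + 638*(-3)) = 1/(1509661 - 1914) = 1/1507747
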